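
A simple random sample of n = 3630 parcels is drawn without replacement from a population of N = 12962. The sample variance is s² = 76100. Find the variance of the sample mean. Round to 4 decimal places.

15.0932

Under SRS without replacement, Var(ȳ) = (1 − f)·s²/n with f = n/N = 3630/12962 = 0.28004938.
Var(ȳ) = (1 − 0.28004938)·76100/3630 = 0.71995062·20.964187 = 15.09318.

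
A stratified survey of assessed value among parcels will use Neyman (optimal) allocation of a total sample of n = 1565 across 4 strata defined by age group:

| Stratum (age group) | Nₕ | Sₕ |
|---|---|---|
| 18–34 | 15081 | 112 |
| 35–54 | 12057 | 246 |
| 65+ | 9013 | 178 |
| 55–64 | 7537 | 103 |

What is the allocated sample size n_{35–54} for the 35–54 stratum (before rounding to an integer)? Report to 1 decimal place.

Neyman allocation: nₕ = n·NₕSₕ / Σⱼ NⱼSⱼ.
Σ NⱼSⱼ = 15081·112 + 12057·246 + 9013·178 + 7537·103 = 7.035719 × 10^6.
n_{35–54} = 1565·12057·246 / (7.035719 × 10^6) = 659.8.

659.8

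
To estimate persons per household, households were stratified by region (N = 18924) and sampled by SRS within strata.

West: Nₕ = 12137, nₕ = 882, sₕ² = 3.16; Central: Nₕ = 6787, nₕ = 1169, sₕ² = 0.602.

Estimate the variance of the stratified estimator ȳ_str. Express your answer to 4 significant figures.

0.001421

Var(ȳ_str) = Σₕ Wₕ²(1 − fₕ)sₕ²/nₕ with Wₕ = Nₕ/N, N = 18924.
West: Wₕ = 0.64135489; term = 0.64135489²·(1 − 0.07267035)·3.16/882 = 0.0013666253.
Central: Wₕ = 0.35864511; term = 0.35864511²·(1 − 0.17224105)·0.602/1169 = 5.4829677 × 10^-5.
Sum = 0.001421455.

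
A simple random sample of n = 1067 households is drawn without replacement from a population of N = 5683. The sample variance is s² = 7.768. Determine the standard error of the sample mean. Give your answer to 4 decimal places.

0.0769

Under SRS without replacement, Var(ȳ) = (1 − f)·s²/n with f = n/N = 1067/5683 = 0.18775295.
Var(ȳ) = (1 − 0.18775295)·7.768/1067 = 0.81224705·0.0072802249 = 0.0059133412.
SE(ȳ) = √(0.0059133412) = 0.0769.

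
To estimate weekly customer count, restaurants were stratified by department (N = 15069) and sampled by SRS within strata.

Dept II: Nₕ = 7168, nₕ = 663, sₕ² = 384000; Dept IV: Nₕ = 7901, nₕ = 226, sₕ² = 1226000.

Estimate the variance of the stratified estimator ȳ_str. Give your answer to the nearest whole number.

1568

Var(ȳ_str) = Σₕ Wₕ²(1 − fₕ)sₕ²/nₕ with Wₕ = Nₕ/N, N = 15069.
Dept II: Wₕ = 0.47567855; term = 0.47567855²·(1 − 0.09249442)·384000/663 = 118.93074.
Dept IV: Wₕ = 0.52432145; term = 0.52432145²·(1 − 0.02860397)·1226000/226 = 1448.6838.
Sum = 1567.6145.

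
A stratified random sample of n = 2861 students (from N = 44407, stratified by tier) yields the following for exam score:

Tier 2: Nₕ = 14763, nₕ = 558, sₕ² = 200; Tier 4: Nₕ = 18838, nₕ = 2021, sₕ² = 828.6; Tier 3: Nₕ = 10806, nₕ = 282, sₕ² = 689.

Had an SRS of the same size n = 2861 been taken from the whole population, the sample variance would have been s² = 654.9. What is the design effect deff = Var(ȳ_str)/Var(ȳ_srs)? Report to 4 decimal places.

Var(ȳ_str) = Σ Wₕ²(1−fₕ)sₕ²/nₕ with Wₕ = Nₕ/44407:
  Tier 2: (14763/44407)²·(1−558/14763)·200/558 = 0.038116129
  Tier 4: (18838/44407)²·(1−2021/18838)·828.6/2021 = 0.065865662
  Tier 3: (10806/44407)²·(1−282/10806)·689/282 = 0.14090067
  → Var(ȳ_str) = 0.24488246.
Var(ȳ_srs) = (1 − 2861/44407)·654.9/2861 = 0.2141583.
deff = 0.24488246 / 0.2141583 = 1.1435.

1.1435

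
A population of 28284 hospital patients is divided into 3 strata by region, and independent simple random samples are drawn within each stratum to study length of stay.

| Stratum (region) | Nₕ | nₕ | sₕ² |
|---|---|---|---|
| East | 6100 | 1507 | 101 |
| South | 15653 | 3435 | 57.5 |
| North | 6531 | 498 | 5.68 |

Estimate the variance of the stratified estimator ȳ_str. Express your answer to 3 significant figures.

0.00691

Var(ȳ_str) = Σₕ Wₕ²(1 − fₕ)sₕ²/nₕ with Wₕ = Nₕ/N, N = 28284.
East: Wₕ = 0.21566964; term = 0.21566964²·(1 − 0.24704918)·101/1507 = 0.0023472143.
South: Wₕ = 0.55342243; term = 0.55342243²·(1 − 0.21944675)·57.5/3435 = 0.0040018163.
North: Wₕ = 0.23090793; term = 0.23090793²·(1 − 0.07625172)·5.68/498 = 5.617594 × 10^-4.
Sum = 0.00691079.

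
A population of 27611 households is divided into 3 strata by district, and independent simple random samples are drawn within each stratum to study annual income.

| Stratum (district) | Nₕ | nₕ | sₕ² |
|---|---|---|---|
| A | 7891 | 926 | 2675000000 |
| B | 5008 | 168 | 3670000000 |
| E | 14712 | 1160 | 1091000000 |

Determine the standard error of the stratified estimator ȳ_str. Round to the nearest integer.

Var(ȳ_str) = Σₕ Wₕ²(1 − fₕ)sₕ²/nₕ with Wₕ = Nₕ/N, N = 27611.
A: Wₕ = 0.28579189; term = 0.28579189²·(1 − 0.11734888)·2675000000/926 = 208258.
B: Wₕ = 0.18137699; term = 0.18137699²·(1 − 0.03354633)·3670000000/168 = 694547.88.
E: Wₕ = 0.53283112; term = 0.53283112²·(1 − 0.07884720)·1091000000/1160 = 245967.43.
Sum = 1.1487733 × 10^6.
SE = √(1.1487733 × 10^6) = 1072.

1072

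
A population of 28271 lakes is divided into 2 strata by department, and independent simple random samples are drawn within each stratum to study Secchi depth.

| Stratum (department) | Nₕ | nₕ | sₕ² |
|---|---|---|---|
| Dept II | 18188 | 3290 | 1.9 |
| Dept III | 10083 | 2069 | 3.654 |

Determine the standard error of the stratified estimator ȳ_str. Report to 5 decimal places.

0.01935

Var(ȳ_str) = Σₕ Wₕ²(1 − fₕ)sₕ²/nₕ with Wₕ = Nₕ/N, N = 28271.
Dept II: Wₕ = 0.64334477; term = 0.64334477²·(1 − 0.18088850)·1.9/3290 = 1.95789 × 10^-4.
Dept III: Wₕ = 0.35665523; term = 0.35665523²·(1 − 0.20519687)·3.654/2069 = 1.7855204 × 10^-4.
Sum = 3.7434104 × 10^-4.
SE = √(3.7434104 × 10^-4) = 0.01935.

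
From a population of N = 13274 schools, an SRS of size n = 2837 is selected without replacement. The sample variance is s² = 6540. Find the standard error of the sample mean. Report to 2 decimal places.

1.35

Under SRS without replacement, Var(ȳ) = (1 − f)·s²/n with f = n/N = 2837/13274 = 0.21372608.
Var(ȳ) = (1 − 0.21372608)·6540/2837 = 0.78627392·2.305252 = 1.8125595.
SE(ȳ) = √(1.8125595) = 1.35.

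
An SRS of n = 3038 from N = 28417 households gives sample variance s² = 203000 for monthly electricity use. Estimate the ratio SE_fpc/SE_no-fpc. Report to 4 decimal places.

f = n/N = 3038/28417 = 0.10690784.
SE_no-fpc = √(s²/n) = 8.174367; SE_fpc = √((1−f)s²/n) = 7.7250673.
Ratio = √(1−f) = 0.94503554.

0.9450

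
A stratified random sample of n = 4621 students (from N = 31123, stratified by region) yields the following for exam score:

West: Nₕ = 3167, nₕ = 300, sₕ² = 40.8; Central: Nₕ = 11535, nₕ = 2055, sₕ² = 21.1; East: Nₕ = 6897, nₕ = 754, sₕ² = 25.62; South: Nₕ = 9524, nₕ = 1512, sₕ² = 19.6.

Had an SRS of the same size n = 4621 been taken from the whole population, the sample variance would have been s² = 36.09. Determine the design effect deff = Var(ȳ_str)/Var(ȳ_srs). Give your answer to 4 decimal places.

Var(ȳ_str) = Σ Wₕ²(1−fₕ)sₕ²/nₕ with Wₕ = Nₕ/31123:
  West: (3167/31123)²·(1−300/3167)·40.8/300 = 0.0012748285
  Central: (11535/31123)²·(1−2055/11535)·21.1/2055 = 0.001159134
  East: (6897/31123)²·(1−754/6897)·25.62/754 = 0.0014862286
  South: (9524/31123)²·(1−1512/9524)·19.6/1512 = 0.0010211786
  → Var(ȳ_str) = 0.0049413697.
Var(ȳ_srs) = (1 − 4621/31123)·36.09/4621 = 0.0066504053.
deff = 0.0049413697 / 0.0066504053 = 0.7430.

0.7430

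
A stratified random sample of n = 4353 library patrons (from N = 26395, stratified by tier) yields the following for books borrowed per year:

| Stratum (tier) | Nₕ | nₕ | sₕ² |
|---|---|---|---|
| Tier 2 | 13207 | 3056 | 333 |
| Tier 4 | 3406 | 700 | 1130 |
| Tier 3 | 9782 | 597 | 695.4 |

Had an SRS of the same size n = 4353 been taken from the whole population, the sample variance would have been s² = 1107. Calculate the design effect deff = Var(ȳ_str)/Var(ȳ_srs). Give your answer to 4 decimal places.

Var(ȳ_str) = Σ Wₕ²(1−fₕ)sₕ²/nₕ with Wₕ = Nₕ/26395:
  Tier 2: (13207/26395)²·(1−3056/13207)·333/3056 = 0.020968171
  Tier 4: (3406/26395)²·(1−700/3406)·1130/700 = 0.021355488
  Tier 3: (9782/26395)²·(1−597/9782)·695.4/597 = 0.15021865
  → Var(ȳ_str) = 0.19254231.
Var(ȳ_srs) = (1 − 4353/26395)·1107/4353 = 0.21236761.
deff = 0.19254231 / 0.21236761 = 0.9066.

0.9066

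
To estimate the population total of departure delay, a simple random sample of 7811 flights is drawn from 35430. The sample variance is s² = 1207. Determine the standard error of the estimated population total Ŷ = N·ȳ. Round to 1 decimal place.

Var(Ŷ) = N²·Var(ȳ) = N²·(1 − n/N)·s²/n.
f = 7811/35430 = 0.22046288; Var(ȳ) = 0.77953712·1207/7811 = 0.12045849.
Var(Ŷ) = 35430² · 0.12045849 = 1.5120972 × 10^8.
SE(Ŷ) = √(1.5120972 × 10^8) = 12296.7.

12296.7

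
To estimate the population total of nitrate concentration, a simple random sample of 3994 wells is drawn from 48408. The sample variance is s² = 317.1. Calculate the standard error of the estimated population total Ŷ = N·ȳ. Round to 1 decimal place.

Var(Ŷ) = N²·Var(ȳ) = N²·(1 − n/N)·s²/n.
f = 3994/48408 = 0.08250702; Var(ȳ) = 0.91749298·317.1/3994 = 0.072843521.
Var(Ŷ) = 48408² · 0.072843521 = 1.7069673 × 10^8.
SE(Ŷ) = √(1.7069673 × 10^8) = 13065.1.

13065.1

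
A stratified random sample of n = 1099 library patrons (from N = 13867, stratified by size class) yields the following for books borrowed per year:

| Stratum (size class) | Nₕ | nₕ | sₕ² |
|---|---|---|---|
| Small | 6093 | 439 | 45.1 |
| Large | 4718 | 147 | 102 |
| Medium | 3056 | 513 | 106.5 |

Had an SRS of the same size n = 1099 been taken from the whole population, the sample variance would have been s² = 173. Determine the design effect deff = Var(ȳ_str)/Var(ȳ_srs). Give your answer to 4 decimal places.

0.7218

Var(ȳ_str) = Σ Wₕ²(1−fₕ)sₕ²/nₕ with Wₕ = Nₕ/13867:
  Small: (6093/13867)²·(1−439/6093)·45.1/439 = 0.018404922
  Large: (4718/13867)²·(1−147/4718)·102/147 = 0.077819236
  Medium: (3056/13867)²·(1−513/3056)·106.5/513 = 0.0083900958
  → Var(ȳ_str) = 0.10461425.
Var(ȳ_srs) = (1 − 1099/13867)·173/1099 = 0.14494017.
deff = 0.10461425 / 0.14494017 = 0.7218.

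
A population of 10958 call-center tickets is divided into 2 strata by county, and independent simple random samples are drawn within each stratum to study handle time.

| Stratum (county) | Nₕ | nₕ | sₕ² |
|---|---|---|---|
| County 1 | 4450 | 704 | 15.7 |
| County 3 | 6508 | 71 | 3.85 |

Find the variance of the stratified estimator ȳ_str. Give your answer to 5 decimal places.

Var(ȳ_str) = Σₕ Wₕ²(1 − fₕ)sₕ²/nₕ with Wₕ = Nₕ/N, N = 10958.
County 1: Wₕ = 0.40609600; term = 0.40609600²·(1 − 0.15820225)·15.7/704 = 0.0030959375.
County 3: Wₕ = 0.59390400; term = 0.59390400²·(1 − 0.01090965)·3.85/71 = 0.018917809.
Sum = 0.022013747.

0.02201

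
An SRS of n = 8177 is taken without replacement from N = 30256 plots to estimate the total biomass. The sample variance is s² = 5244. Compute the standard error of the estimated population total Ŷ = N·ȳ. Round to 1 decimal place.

20698.1

Var(Ŷ) = N²·Var(ȳ) = N²·(1 − n/N)·s²/n.
f = 8177/30256 = 0.27026044; Var(ȳ) = 0.72973956·5244/8177 = 0.46799.
Var(Ŷ) = 30256² · 0.46799 = 4.2841 × 10^8.
SE(Ŷ) = √(4.2841 × 10^8) = 20698.1.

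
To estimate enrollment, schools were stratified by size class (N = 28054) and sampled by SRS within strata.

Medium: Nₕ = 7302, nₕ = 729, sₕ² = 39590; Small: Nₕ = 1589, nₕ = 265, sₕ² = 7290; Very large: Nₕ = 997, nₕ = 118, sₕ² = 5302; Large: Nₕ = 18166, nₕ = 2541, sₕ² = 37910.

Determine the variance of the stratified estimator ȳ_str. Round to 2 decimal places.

Var(ȳ_str) = Σₕ Wₕ²(1 − fₕ)sₕ²/nₕ with Wₕ = Nₕ/N, N = 28054.
Medium: Wₕ = 0.26028374; term = 0.26028374²·(1 − 0.09983566)·39590/729 = 3.3118743.
Small: Wₕ = 0.05664076; term = 0.05664076²·(1 − 0.16677155)·7290/265 = 0.073536669.
Very large: Wₕ = 0.03553860; term = 0.03553860²·(1 − 0.11835507)·5302/118 = 0.050032495.
Large: Wₕ = 0.64753689; term = 0.64753689²·(1 − 0.13987669)·37910/2541 = 5.3807011.
Sum = 8.8161446.

8.82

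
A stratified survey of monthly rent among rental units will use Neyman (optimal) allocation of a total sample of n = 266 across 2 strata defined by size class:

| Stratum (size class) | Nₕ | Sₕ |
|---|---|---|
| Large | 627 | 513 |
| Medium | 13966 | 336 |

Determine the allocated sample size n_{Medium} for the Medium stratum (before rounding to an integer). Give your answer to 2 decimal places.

Neyman allocation: nₕ = n·NₕSₕ / Σⱼ NⱼSⱼ.
Σ NⱼSⱼ = 627·513 + 13966·336 = 5.014227 × 10^6.
n_{Medium} = 266·13966·336 / (5.014227 × 10^6) = 248.94.

248.94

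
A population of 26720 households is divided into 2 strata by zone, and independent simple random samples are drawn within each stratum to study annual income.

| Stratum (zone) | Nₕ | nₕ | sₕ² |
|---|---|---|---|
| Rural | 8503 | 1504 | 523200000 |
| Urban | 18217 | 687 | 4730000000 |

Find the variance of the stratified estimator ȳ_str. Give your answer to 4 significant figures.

3.109 × 10^6

Var(ȳ_str) = Σₕ Wₕ²(1 − fₕ)sₕ²/nₕ with Wₕ = Nₕ/N, N = 26720.
Rural: Wₕ = 0.31822605; term = 0.31822605²·(1 − 0.17687875)·523200000/1504 = 28997.14.
Urban: Wₕ = 0.68177395; term = 0.68177395²·(1 − 0.03771203)·4730000000/687 = 3.0795713 × 10^6.
Sum = 3.1085684 × 10^6.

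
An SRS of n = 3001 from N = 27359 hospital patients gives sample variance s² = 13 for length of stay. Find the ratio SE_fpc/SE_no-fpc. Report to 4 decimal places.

f = n/N = 3001/27359 = 0.10968968.
SE_no-fpc = √(s²/n) = 0.06581709; SE_fpc = √((1−f)s²/n) = 0.062102543.
Ratio = √(1−f) = 0.94356257.

0.9436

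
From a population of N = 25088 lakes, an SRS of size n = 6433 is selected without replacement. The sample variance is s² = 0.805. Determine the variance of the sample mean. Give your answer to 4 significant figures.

Under SRS without replacement, Var(ȳ) = (1 − f)·s²/n with f = n/N = 6433/25088 = 0.25641741.
Var(ȳ) = (1 − 0.25641741)·0.805/6433 = 0.74358259·1.2513602 × 10^-4 = 9.3048964 × 10^-5.

9.305 × 10^-5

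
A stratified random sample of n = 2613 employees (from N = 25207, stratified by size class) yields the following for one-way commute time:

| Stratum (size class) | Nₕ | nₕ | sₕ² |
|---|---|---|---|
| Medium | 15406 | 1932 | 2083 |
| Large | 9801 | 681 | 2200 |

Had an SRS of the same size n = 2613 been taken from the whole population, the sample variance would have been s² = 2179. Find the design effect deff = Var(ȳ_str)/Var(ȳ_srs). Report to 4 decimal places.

1.0792

Var(ȳ_str) = Σ Wₕ²(1−fₕ)sₕ²/nₕ with Wₕ = Nₕ/25207:
  Medium: (15406/25207)²·(1−1932/15406)·2083/1932 = 0.35222993
  Large: (9801/25207)²·(1−681/9801)·2200/681 = 0.45446294
  → Var(ȳ_str) = 0.80669287.
Var(ȳ_srs) = (1 − 2613/25207)·2179/2613 = 0.74746314.
deff = 0.80669287 / 0.74746314 = 1.0792.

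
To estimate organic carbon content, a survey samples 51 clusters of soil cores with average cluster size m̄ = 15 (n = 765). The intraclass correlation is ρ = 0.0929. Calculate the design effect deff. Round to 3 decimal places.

deff = 1 + (15 − 1)·0.0929 = 1 + 1.3006 = 2.3006.

2.301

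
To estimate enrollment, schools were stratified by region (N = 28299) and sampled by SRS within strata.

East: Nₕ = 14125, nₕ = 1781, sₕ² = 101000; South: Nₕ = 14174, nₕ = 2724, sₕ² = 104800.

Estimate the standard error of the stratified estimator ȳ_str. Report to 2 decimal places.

4.49

Var(ȳ_str) = Σₕ Wₕ²(1 − fₕ)sₕ²/nₕ with Wₕ = Nₕ/N, N = 28299.
East: Wₕ = 0.49913425; term = 0.49913425²·(1 − 0.12608850)·101000/1781 = 12.346949.
South: Wₕ = 0.50086575; term = 0.50086575²·(1 − 0.19218287)·104800/2724 = 7.7966837.
Sum = 20.143633.
SE = √(20.143633) = 4.49.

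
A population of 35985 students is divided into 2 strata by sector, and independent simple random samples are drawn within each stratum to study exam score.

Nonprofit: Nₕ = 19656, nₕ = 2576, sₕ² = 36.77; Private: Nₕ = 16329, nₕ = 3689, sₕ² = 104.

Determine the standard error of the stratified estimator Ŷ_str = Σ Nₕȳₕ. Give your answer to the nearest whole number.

Var(Ŷ_str) = Σₕ Nₕ²(1 − fₕ)sₕ²/nₕ.
Nonprofit: 19656²·(1 − 2576/19656)·36.77/2576 = 4.7921542 × 10^6.
Private: 16329²·(1 − 3689/16329)·104/3689 = 5.8187721 × 10^6.
Sum = 1.0610926 × 10^7.
SE = √(1.0610926 × 10^7) = 3257.

3257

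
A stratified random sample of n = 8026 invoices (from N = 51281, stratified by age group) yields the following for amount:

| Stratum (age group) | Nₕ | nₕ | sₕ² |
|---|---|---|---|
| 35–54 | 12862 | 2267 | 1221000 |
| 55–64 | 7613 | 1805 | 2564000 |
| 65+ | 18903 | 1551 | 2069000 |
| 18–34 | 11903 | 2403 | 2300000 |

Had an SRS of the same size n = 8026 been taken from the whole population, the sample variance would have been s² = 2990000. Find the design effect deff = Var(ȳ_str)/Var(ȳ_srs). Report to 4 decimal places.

0.8253

Var(ȳ_str) = Σ Wₕ²(1−fₕ)sₕ²/nₕ with Wₕ = Nₕ/51281:
  35–54: (12862/51281)²·(1−2267/12862)·1221000/2267 = 27.910052
  55–64: (7613/51281)²·(1−1805/7613)·2564000/1805 = 23.884177
  65+: (18903/51281)²·(1−1551/18903)·2069000/1551 = 166.3857
  18–34: (11903/51281)²·(1−2403/11903)·2300000/2403 = 41.156756
  → Var(ȳ_str) = 259.33669.
Var(ȳ_srs) = (1 − 8026/51281)·2990000/8026 = 314.23305.
deff = 259.33669 / 314.23305 = 0.8253.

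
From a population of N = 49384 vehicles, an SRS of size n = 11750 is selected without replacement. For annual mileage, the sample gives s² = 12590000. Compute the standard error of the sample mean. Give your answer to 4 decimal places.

Under SRS without replacement, Var(ȳ) = (1 − f)·s²/n with f = n/N = 11750/49384 = 0.23793131.
Var(ȳ) = (1 − 0.23793131)·12590000/11750 = 0.76206869·1071.4894 = 816.54849.
SE(ȳ) = √(816.54849) = 28.5753.

28.5753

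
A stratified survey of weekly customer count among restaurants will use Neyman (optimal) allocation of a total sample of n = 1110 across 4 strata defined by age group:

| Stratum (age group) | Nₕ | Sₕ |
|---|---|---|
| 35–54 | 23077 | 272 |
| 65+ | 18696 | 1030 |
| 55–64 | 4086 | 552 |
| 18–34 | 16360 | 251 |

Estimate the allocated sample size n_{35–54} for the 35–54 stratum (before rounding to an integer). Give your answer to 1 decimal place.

218.4

Neyman allocation: nₕ = n·NₕSₕ / Σⱼ NⱼSⱼ.
Σ NⱼSⱼ = 23077·272 + 18696·1030 + 4086·552 + 16360·251 = 3.1895656 × 10^7.
n_{35–54} = 1110·23077·272 / (3.1895656 × 10^7) = 218.4.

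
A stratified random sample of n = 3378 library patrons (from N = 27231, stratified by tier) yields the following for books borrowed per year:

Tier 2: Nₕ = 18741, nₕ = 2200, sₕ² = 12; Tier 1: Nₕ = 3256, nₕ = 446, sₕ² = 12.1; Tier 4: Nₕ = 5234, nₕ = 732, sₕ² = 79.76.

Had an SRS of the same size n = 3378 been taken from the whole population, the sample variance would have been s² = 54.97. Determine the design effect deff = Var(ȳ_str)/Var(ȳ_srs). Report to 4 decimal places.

Var(ȳ_str) = Σ Wₕ²(1−fₕ)sₕ²/nₕ with Wₕ = Nₕ/27231:
  Tier 2: (18741/27231)²·(1−2200/18741)·12/2200 = 0.0022802681
  Tier 1: (3256/27231)²·(1−446/3256)·12.1/446 = 3.3474496 × 10^-4
  Tier 4: (5234/27231)²·(1−732/5234)·79.76/732 = 0.0034624706
  → Var(ȳ_str) = 0.0060774837.
Var(ȳ_srs) = (1 − 3378/27231)·54.97/3378 = 0.014254287.
deff = 0.0060774837 / 0.014254287 = 0.4264.

0.4264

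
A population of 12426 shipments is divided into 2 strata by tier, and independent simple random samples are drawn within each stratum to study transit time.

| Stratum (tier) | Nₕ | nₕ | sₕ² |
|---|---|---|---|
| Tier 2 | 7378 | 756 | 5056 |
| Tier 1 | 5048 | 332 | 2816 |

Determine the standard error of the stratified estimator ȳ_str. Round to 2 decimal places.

1.85

Var(ȳ_str) = Σₕ Wₕ²(1 − fₕ)sₕ²/nₕ with Wₕ = Nₕ/N, N = 12426.
Tier 2: Wₕ = 0.59375503; term = 0.59375503²·(1 − 0.10246679)·5056/756 = 2.1161692.
Tier 1: Wₕ = 0.40624497; term = 0.40624497²·(1 − 0.06576862)·2816/332 = 1.3077508.
Sum = 3.42392.
SE = √(3.42392) = 1.85.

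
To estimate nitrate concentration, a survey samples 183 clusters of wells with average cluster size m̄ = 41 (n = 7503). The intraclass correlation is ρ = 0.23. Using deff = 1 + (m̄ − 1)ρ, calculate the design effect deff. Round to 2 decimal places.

deff = 1 + (41 − 1)·0.23 = 1 + 9.2 = 10.2.

10.20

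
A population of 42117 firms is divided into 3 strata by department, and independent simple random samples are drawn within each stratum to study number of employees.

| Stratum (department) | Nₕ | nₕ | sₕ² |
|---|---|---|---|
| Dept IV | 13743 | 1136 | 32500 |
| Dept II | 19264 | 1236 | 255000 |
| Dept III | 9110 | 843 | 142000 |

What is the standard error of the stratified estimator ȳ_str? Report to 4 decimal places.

7.0950

Var(ȳ_str) = Σₕ Wₕ²(1 − fₕ)sₕ²/nₕ with Wₕ = Nₕ/N, N = 42117.
Dept IV: Wₕ = 0.32630529; term = 0.32630529²·(1 − 0.08266026)·32500/1136 = 2.7943672.
Dept II: Wₕ = 0.45739250; term = 0.45739250²·(1 − 0.06416113)·255000/1236 = 40.392513.
Dept III: Wₕ = 0.21630221; term = 0.21630221²·(1 − 0.09253568)·142000/843 = 7.1517484.
Sum = 50.338629.
SE = √(50.338629) = 7.0950.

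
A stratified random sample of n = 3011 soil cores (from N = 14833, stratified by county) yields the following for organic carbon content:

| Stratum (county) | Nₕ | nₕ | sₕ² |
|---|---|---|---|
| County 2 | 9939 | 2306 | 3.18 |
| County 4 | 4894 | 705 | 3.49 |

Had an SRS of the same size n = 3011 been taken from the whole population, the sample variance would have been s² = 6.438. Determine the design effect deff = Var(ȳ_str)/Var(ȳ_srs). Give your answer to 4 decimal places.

Var(ȳ_str) = Σ Wₕ²(1−fₕ)sₕ²/nₕ with Wₕ = Nₕ/14833:
  County 2: (9939/14833)²·(1−2306/9939)·3.18/2306 = 4.7549699 × 10^-4
  County 4: (4894/14833)²·(1−705/4894)·3.49/705 = 4.6126727 × 10^-4
  → Var(ȳ_str) = 9.3676426 × 10^-4.
Var(ȳ_srs) = (1 − 3011/14833)·6.438/3011 = 0.0017041279.
deff = (9.3676426 × 10^-4) / 0.0017041279 = 0.5497.

0.5497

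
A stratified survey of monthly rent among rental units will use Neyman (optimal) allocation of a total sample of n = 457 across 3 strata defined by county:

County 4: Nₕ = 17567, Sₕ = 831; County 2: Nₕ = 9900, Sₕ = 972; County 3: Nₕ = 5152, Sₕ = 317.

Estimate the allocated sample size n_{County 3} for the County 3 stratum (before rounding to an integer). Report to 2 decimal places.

Neyman allocation: nₕ = n·NₕSₕ / Σⱼ NⱼSⱼ.
Σ NⱼSⱼ = 17567·831 + 9900·972 + 5152·317 = 2.5854161 × 10^7.
n_{County 3} = 457·5152·317 / (2.5854161 × 10^7) = 28.87.

28.87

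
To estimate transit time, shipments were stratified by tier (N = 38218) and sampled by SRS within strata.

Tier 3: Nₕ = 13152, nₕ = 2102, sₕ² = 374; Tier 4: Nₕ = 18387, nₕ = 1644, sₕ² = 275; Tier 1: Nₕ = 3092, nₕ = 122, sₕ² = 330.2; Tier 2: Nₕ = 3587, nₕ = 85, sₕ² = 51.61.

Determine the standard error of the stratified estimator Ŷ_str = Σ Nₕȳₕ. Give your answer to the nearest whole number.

10480

Var(Ŷ_str) = Σₕ Nₕ²(1 − fₕ)sₕ²/nₕ.
Tier 3: 13152²·(1 − 2102/13152)·374/2102 = 2.5857883 × 10^7.
Tier 4: 18387²·(1 − 1644/18387)·275/1644 = 5.1496182 × 10^7.
Tier 1: 3092²·(1 − 122/3092)·330.2/122 = 2.4854966 × 10^7.
Tier 2: 3587²·(1 − 85/3587)·51.61/85 = 7.6271529 × 10^6.
Sum = 1.0983618 × 10^8.
SE = √(1.0983618 × 10^8) = 10480.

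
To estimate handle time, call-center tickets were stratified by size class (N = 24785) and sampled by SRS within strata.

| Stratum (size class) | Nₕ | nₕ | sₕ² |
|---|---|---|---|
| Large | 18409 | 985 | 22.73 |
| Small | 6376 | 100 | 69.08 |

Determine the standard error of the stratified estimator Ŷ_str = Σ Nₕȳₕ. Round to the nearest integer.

Var(Ŷ_str) = Σₕ Nₕ²(1 − fₕ)sₕ²/nₕ.
Large: 18409²·(1 − 985/18409)·22.73/985 = 7.4018668 × 10^6.
Small: 6376²·(1 − 100/6376)·69.08/100 = 2.7642898 × 10^7.
Sum = 3.5044765 × 10^7.
SE = √(3.5044765 × 10^7) = 5920.

5920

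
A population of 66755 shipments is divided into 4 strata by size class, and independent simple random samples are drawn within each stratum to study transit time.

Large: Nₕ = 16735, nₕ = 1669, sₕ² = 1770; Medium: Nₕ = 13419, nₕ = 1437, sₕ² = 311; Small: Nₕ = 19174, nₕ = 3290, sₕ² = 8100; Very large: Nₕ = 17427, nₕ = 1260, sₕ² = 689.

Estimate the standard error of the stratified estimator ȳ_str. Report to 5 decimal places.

0.52024

Var(ȳ_str) = Σₕ Wₕ²(1 − fₕ)sₕ²/nₕ with Wₕ = Nₕ/N, N = 66755.
Large: Wₕ = 0.25069283; term = 0.25069283²·(1 − 0.09973110)·1770/1669 = 0.060003006.
Medium: Wₕ = 0.20101865; term = 0.20101865²·(1 − 0.10708697)·311/1437 = 0.0078088214.
Small: Wₕ = 0.28722942; term = 0.28722942²·(1 − 0.17158652)·8100/3290 = 0.16826513.
Very large: Wₕ = 0.26105910; term = 0.26105910²·(1 − 0.07230160)·689/1260 = 0.034572688.
Sum = 0.27064965.
SE = √(0.27064965) = 0.52024.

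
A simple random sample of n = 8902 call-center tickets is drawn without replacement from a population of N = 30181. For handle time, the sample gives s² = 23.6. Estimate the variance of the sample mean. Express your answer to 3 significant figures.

0.00187

Under SRS without replacement, Var(ȳ) = (1 − f)·s²/n with f = n/N = 8902/30181 = 0.29495378.
Var(ȳ) = (1 − 0.29495378)·23.6/8902 = 0.70504622·0.0026510896 = 0.0018691407.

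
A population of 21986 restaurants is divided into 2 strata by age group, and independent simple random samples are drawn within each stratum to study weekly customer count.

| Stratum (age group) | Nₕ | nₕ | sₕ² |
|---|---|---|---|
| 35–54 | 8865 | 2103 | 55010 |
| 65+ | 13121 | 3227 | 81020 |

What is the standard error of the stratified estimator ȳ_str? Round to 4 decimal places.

Var(ȳ_str) = Σₕ Wₕ²(1 − fₕ)sₕ²/nₕ with Wₕ = Nₕ/N, N = 21986.
35–54: Wₕ = 0.40321113; term = 0.40321113²·(1 − 0.23722504)·55010/2103 = 3.2438729.
65+: Wₕ = 0.59678887; term = 0.59678887²·(1 − 0.24594162)·81020/3227 = 6.7427905.
Sum = 9.9866634.
SE = √(9.9866634) = 3.1602.

3.1602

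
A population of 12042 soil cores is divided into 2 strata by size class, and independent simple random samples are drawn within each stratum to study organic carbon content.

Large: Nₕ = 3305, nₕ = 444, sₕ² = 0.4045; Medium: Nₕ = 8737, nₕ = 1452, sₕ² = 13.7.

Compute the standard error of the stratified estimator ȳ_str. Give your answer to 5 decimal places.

0.06481

Var(ȳ_str) = Σₕ Wₕ²(1 − fₕ)sₕ²/nₕ with Wₕ = Nₕ/N, N = 12042.
Large: Wₕ = 0.27445607; term = 0.27445607²·(1 − 0.13434191)·0.4045/444 = 5.9405634 × 10^-5.
Medium: Wₕ = 0.72554393; term = 0.72554393²·(1 − 0.16618977)·13.7/1452 = 0.0041414135.
Sum = 0.0042008191.
SE = √(0.0042008191) = 0.06481.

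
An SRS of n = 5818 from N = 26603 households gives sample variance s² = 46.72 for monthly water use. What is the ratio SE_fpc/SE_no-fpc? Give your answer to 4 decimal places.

f = n/N = 5818/26603 = 0.21869714.
SE_no-fpc = √(s²/n) = 0.089611667; SE_fpc = √((1−f)s²/n) = 0.079208952.
Ratio = √(1−f) = 0.88391338.

0.8839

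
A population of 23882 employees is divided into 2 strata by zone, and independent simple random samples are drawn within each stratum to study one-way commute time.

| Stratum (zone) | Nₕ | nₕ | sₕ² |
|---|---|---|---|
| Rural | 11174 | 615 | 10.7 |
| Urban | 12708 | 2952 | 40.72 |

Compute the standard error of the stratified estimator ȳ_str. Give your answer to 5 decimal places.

Var(ȳ_str) = Σₕ Wₕ²(1 − fₕ)sₕ²/nₕ with Wₕ = Nₕ/N, N = 23882.
Rural: Wₕ = 0.46788376; term = 0.46788376²·(1 − 0.05503848)·10.7/615 = 0.0035991399.
Urban: Wₕ = 0.53211624; term = 0.53211624²·(1 − 0.23229462)·40.72/2952 = 0.0029984653.
Sum = 0.0065976052.
SE = √(0.0065976052) = 0.08123.

0.08123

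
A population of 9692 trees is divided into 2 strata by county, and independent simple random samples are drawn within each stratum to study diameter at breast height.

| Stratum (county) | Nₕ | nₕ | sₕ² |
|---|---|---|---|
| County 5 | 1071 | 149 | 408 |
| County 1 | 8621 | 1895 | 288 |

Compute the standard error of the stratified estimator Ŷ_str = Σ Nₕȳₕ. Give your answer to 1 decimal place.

Var(Ŷ_str) = Σₕ Nₕ²(1 − fₕ)sₕ²/nₕ.
County 5: 1071²·(1 − 149/1071)·408/149 = 2.7039228 × 10^6.
County 1: 8621²·(1 − 1895/8621)·288/1895 = 8.8124726 × 10^6.
Sum = 1.1516395 × 10^7.
SE = √(1.1516395 × 10^7) = 3393.6.

3393.6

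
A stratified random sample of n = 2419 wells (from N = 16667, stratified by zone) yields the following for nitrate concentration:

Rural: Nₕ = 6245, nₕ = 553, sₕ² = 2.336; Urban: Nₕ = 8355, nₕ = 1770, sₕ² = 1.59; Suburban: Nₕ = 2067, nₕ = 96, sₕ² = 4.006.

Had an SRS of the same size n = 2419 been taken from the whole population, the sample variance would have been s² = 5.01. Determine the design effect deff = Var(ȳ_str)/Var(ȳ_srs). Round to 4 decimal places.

Var(ȳ_str) = Σ Wₕ²(1−fₕ)sₕ²/nₕ with Wₕ = Nₕ/16667:
  Rural: (6245/16667)²·(1−553/6245)·2.336/553 = 5.405429 × 10^-4
  Urban: (8355/16667)²·(1−1770/8355)·1.59/1770 = 1.7791445 × 10^-4
  Suburban: (2067/16667)²·(1−96/2067)·4.006/96 = 6.1200073 × 10^-4
  → Var(ȳ_str) = 0.0013304581.
Var(ȳ_srs) = (1 − 2419/16667)·5.01/2419 = 0.0017705098.
deff = 0.0013304581 / 0.0017705098 = 0.7515.

0.7515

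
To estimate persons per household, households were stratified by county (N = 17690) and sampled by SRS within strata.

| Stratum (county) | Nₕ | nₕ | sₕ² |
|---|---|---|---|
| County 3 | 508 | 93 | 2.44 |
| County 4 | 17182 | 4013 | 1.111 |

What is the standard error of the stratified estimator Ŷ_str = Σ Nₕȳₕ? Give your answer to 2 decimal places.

Var(Ŷ_str) = Σₕ Nₕ²(1 − fₕ)sₕ²/nₕ.
County 3: 508²·(1 − 93/508)·2.44/93 = 5531.1914.
County 4: 17182²·(1 − 4013/17182)·1.111/4013 = 62642.836.
Sum = 68174.027.
SE = √(68174.027) = 261.10.

261.10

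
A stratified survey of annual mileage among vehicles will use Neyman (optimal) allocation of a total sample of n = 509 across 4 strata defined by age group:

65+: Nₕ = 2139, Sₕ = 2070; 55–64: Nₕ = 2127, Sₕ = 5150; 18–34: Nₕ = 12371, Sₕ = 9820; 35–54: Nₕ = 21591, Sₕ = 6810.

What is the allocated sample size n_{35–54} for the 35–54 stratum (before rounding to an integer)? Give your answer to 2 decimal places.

263.62

Neyman allocation: nₕ = n·NₕSₕ / Σⱼ NⱼSⱼ.
Σ NⱼSⱼ = 2139·2070 + 2127·5150 + 12371·9820 + 21591·6810 = 2.8389971 × 10^8.
n_{35–54} = 509·21591·6810 / (2.8389971 × 10^8) = 263.62.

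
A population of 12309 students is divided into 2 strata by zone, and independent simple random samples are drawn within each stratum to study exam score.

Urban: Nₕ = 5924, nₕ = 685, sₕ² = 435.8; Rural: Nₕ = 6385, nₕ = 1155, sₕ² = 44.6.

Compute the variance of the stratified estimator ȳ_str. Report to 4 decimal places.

0.1388

Var(ȳ_str) = Σₕ Wₕ²(1 − fₕ)sₕ²/nₕ with Wₕ = Nₕ/N, N = 12309.
Urban: Wₕ = 0.48127386; term = 0.48127386²·(1 − 0.11563133)·435.8/685 = 0.13032105.
Rural: Wₕ = 0.51872614; term = 0.51872614²·(1 − 0.18089272)·44.6/1155 = 0.0085107909.
Sum = 0.13883184.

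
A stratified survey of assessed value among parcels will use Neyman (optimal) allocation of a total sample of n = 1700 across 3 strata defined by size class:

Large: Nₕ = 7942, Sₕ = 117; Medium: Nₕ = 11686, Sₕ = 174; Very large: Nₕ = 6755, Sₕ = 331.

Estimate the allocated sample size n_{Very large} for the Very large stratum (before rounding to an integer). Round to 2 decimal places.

Neyman allocation: nₕ = n·NₕSₕ / Σⱼ NⱼSⱼ.
Σ NⱼSⱼ = 7942·117 + 11686·174 + 6755·331 = 5.198483 × 10^6.
n_{Very large} = 1700·6755·331 / (5.198483 × 10^6) = 731.18.

731.18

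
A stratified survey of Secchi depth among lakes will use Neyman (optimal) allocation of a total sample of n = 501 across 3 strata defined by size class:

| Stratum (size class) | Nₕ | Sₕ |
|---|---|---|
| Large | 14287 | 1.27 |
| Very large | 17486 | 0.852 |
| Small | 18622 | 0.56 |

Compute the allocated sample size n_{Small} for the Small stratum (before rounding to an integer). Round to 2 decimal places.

Neyman allocation: nₕ = n·NₕSₕ / Σⱼ NⱼSⱼ.
Σ NⱼSⱼ = 14287·1.27 + 17486·0.852 + 18622·0.56 = 43470.882.
n_{Small} = 501·18622·0.56 / 43470.882 = 120.19.

120.19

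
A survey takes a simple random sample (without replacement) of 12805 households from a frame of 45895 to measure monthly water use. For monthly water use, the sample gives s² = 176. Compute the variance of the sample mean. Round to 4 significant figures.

0.009910

Under SRS without replacement, Var(ȳ) = (1 − f)·s²/n with f = n/N = 12805/45895 = 0.27900643.
Var(ȳ) = (1 − 0.27900643)·176/12805 = 0.72099357·0.013744631 = 0.0099097906.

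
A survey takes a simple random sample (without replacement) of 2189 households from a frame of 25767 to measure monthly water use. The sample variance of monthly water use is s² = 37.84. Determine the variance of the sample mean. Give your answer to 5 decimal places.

0.01582

Under SRS without replacement, Var(ȳ) = (1 − f)·s²/n with f = n/N = 2189/25767 = 0.08495362.
Var(ȳ) = (1 − 0.08495362)·37.84/2189 = 0.91504638·0.017286432 = 0.015817887.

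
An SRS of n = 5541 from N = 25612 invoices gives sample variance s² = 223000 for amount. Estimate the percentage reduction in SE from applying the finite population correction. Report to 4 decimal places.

f = n/N = 5541/25612 = 0.21634390.
SE_no-fpc = √(s²/n) = 6.3439296; SE_fpc = √((1−f)s²/n) = 5.6159226.
Ratio = √(1−f) = 0.88524353. Reduction = 100·(1 − 0.88524353) = 11.4756%.

11.4756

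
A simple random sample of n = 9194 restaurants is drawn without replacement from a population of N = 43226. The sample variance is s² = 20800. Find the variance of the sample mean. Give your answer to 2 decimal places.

1.78

Under SRS without replacement, Var(ȳ) = (1 − f)·s²/n with f = n/N = 9194/43226 = 0.21269606.
Var(ȳ) = (1 − 0.21269606)·20800/9194 = 0.78730394·2.262345 = 1.7811531.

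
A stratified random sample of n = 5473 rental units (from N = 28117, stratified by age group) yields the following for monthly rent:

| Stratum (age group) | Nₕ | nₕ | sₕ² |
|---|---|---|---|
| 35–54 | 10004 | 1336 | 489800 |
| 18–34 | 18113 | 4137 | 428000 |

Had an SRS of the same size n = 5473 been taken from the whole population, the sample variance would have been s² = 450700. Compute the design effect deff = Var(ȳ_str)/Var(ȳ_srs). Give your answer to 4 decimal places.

1.1059

Var(ȳ_str) = Σ Wₕ²(1−fₕ)sₕ²/nₕ with Wₕ = Nₕ/28117:
  35–54: (10004/28117)²·(1−1336/10004)·489800/1336 = 40.213044
  18–34: (18113/28117)²·(1−4137/18113)·428000/4137 = 33.127874
  → Var(ȳ_str) = 73.340918.
Var(ȳ_srs) = (1 − 5473/28117)·450700/5473 = 66.320268.
deff = 73.340918 / 66.320268 = 1.1059.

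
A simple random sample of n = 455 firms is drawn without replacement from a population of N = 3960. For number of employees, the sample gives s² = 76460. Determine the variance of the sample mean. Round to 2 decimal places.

Under SRS without replacement, Var(ȳ) = (1 − f)·s²/n with f = n/N = 455/3960 = 0.11489899.
Var(ȳ) = (1 − 0.11489899)·76460/455 = 0.88510101·168.04396 = 148.73588.

148.74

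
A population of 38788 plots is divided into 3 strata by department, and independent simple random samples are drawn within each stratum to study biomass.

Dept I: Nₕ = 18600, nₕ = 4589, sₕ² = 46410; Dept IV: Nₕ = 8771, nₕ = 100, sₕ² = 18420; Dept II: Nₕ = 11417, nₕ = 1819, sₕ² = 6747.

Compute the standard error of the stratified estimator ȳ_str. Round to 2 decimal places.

3.37

Var(ȳ_str) = Σₕ Wₕ²(1 − fₕ)sₕ²/nₕ with Wₕ = Nₕ/N, N = 38788.
Dept I: Wₕ = 0.47952975; term = 0.47952975²·(1 − 0.24672043)·46410/4589 = 1.751785.
Dept IV: Wₕ = 0.22612664; term = 0.22612664²·(1 − 0.01140121)·18420/100 = 9.3113607.
Dept II: Wₕ = 0.29434361; term = 0.29434361²·(1 − 0.15932382)·6747/1819 = 0.27015685.
Sum = 11.333303.
SE = √(11.333303) = 3.37.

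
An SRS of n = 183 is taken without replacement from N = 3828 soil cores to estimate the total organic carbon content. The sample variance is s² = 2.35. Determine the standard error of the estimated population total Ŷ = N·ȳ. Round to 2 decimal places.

423.29

Var(Ŷ) = N²·Var(ȳ) = N²·(1 − n/N)·s²/n.
f = 183/3828 = 0.04780564; Var(ȳ) = 0.95219436·2.35/183 = 0.012227632.
Var(Ŷ) = 3828² · 0.012227632 = 179178.63.
SE(Ŷ) = √(179178.63) = 423.29.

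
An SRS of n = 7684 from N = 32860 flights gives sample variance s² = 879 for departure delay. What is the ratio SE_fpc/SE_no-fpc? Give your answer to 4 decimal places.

0.8753

f = n/N = 7684/32860 = 0.23384054.
SE_no-fpc = √(s²/n) = 0.33822115; SE_fpc = √((1−f)s²/n) = 0.29604678.
Ratio = √(1−f) = 0.87530535.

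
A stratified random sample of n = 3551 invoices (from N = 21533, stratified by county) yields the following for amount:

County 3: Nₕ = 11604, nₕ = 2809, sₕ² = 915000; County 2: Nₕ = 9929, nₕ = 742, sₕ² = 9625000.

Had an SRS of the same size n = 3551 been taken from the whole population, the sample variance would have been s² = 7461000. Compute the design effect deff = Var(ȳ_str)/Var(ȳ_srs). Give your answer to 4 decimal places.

1.4953

Var(ȳ_str) = Σ Wₕ²(1−fₕ)sₕ²/nₕ with Wₕ = Nₕ/21533:
  County 3: (11604/21533)²·(1−2809/11604)·915000/2809 = 71.697471
  County 2: (9929/21533)²·(1−742/9929)·9625000/742 = 2551.9196
  → Var(ȳ_str) = 2623.6171.
Var(ȳ_srs) = (1 − 3551/21533)·7461000/3551 = 1754.6069.
deff = 2623.6171 / 1754.6069 = 1.4953.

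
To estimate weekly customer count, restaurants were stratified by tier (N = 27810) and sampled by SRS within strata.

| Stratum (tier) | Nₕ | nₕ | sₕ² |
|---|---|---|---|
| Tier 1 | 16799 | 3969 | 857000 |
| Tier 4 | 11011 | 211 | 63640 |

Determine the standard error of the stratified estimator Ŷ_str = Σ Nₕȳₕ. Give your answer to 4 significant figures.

Var(Ŷ_str) = Σₕ Nₕ²(1 − fₕ)sₕ²/nₕ.
Tier 1: 16799²·(1 − 3969/16799)·857000/3969 = 4.6538224 × 10^10.
Tier 4: 11011²·(1 − 211/11011)·63640/211 = 3.5867263 × 10^10.
Sum = 8.2405487 × 10^10.
SE = √(8.2405487 × 10^10) = 287100.

287100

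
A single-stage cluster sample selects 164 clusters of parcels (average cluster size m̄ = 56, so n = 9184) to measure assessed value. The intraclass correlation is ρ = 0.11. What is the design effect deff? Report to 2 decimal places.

deff = 1 + (56 − 1)·0.11 = 1 + 6.05 = 7.05.

7.05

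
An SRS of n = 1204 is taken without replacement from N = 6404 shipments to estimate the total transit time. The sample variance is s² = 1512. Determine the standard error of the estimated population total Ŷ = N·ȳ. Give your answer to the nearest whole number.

6467

Var(Ŷ) = N²·Var(ȳ) = N²·(1 − n/N)·s²/n.
f = 1204/6404 = 0.18800750; Var(ȳ) = 0.81199250·1512/1204 = 1.0197115.
Var(Ŷ) = 6404² · 1.0197115 = 4.1819609 × 10^7.
SE(Ŷ) = √(4.1819609 × 10^7) = 6467.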